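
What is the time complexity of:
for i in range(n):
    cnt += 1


Per nesting level: O(n) = O(n)
Complexity: O(n)


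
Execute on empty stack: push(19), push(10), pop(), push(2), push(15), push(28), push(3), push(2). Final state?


push(19) -> [19]
push(10) -> [19, 10]
pop() returns 10 -> [19]
push(2) -> [19, 2]
push(15) -> [19, 2, 15]
push(28) -> [19, 2, 15, 28]
push(3) -> [19, 2, 15, 28, 3]
push(2) -> [19, 2, 15, 28, 3, 2]
Final stack (bottom to top): [19, 2, 15, 28, 3, 2]


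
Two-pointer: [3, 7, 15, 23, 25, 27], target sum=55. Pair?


Two pointers: lo=0, hi=5
No pair sums to 55


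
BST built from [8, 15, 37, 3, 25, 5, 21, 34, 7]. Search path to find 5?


BST root = 8
Search for 5: compare at each node
Path: [8, 3, 5]


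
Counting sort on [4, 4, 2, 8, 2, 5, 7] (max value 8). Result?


Count array: [0, 0, 2, 0, 2, 1, 0, 1, 1]
Reconstruct: [2, 2, 4, 4, 5, 7, 8]


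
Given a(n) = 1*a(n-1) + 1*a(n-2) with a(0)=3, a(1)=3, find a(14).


Build bottom-up:
...a(12)=699, a(13)=1131, a(14)=1*1131+1*699=1830


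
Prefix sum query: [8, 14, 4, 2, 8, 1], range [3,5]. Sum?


Prefix sums: [0, 8, 22, 26, 28, 36, 37]
Sum[3..5] = prefix[6] - prefix[3] = 37 - 26 = 11


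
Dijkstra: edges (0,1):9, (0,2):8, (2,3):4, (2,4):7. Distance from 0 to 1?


Dijkstra from 0:
Distances: {0: 0, 1: 9, 2: 8, 3: 12, 4: 15}
Shortest distance to 1 = 9, path = [0, 1]


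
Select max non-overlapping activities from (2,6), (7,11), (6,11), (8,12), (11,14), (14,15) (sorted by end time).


Greedy: pick earliest-ending, then skip overlaps.
Selected (4 activities): [(2, 6), (7, 11), (11, 14), (14, 15)]


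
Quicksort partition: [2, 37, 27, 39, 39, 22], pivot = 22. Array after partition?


Elements <= 22 go left of pivot.
Result: [2, 22, 27, 39, 39, 37], pivot at index 1


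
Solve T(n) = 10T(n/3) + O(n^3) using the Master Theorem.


a=10, b=3, c=3. log_3(10)=2.096 < c=3. Case 3: O(n^c) = O(n^3)
Complexity: O(n^3)


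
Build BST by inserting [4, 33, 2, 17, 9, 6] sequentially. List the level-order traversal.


Root = 4; build tree by BST insertion.
Level-Order traversal: [4, 2, 33, 17, 9, 6]


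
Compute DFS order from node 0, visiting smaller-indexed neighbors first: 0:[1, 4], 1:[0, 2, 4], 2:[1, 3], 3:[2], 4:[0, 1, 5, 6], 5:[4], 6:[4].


DFS stack-based: start with [0]
Visit order: [0, 1, 2, 3, 4, 5, 6]


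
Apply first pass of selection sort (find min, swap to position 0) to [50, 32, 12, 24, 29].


After one pass: [12, 32, 50, 24, 29]


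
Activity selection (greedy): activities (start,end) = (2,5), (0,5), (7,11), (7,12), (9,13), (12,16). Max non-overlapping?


Greedy: pick earliest-ending, then skip overlaps.
Selected (3 activities): [(2, 5), (7, 11), (12, 16)]


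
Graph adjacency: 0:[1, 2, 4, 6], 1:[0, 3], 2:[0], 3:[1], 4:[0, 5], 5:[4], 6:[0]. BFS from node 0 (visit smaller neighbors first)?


BFS queue: start with [0]
Visit order: [0, 1, 2, 4, 6, 3, 5]


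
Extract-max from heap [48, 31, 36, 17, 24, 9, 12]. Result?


Max = 48
Replace root with last, heapify down
Resulting heap: [36, 31, 12, 17, 24, 9]


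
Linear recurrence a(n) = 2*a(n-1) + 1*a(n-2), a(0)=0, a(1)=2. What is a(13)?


Build bottom-up:
...a(11)=11482, a(12)=27720, a(13)=2*27720+1*11482=66922


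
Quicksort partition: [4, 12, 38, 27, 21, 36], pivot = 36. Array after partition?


Elements <= 36 go left of pivot.
Result: [4, 12, 27, 21, 36, 38], pivot at index 4


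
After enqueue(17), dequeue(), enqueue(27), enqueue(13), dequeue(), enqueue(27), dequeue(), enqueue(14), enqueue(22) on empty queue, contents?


enqueue(17) -> [17]
dequeue() returns 17 -> []
enqueue(27) -> [27]
enqueue(13) -> [27, 13]
dequeue() returns 27 -> [13]
enqueue(27) -> [13, 27]
dequeue() returns 13 -> [27]
enqueue(14) -> [27, 14]
enqueue(22) -> [27, 14, 22]
Final queue (front to back): [27, 14, 22]


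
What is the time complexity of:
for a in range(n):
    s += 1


Per nesting level: O(n) = O(n)
Complexity: O(n)


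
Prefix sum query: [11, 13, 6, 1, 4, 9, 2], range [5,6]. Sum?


Prefix sums: [0, 11, 24, 30, 31, 35, 44, 46]
Sum[5..6] = prefix[7] - prefix[5] = 46 - 35 = 11


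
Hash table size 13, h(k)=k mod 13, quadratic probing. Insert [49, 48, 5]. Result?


Insertions: 49->slot 10; 48->slot 9; 5->slot 5
Table: [None, None, None, None, None, 5, None, None, None, 48, 49, None, None]


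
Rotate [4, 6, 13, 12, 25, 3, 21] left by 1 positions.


Left rotate by 1: [6, 13, 12, 25, 3, 21, 4]


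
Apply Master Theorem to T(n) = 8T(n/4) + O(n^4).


a=8, b=4, c=4. log_4(8)=1.5 < c=4. Case 3: O(n^c) = O(n^4)
Complexity: O(n^4)


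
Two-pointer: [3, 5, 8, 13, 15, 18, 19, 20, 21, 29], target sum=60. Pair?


Two pointers: lo=0, hi=9
No pair sums to 60


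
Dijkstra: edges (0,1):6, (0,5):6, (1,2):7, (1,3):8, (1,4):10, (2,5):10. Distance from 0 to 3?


Dijkstra from 0:
Distances: {0: 0, 1: 6, 2: 13, 3: 14, 4: 16, 5: 6}
Shortest distance to 3 = 14, path = [0, 1, 3]


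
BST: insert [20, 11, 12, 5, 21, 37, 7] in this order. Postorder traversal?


Root = 20; build tree by BST insertion.
Postorder traversal: [7, 5, 12, 11, 37, 21, 20]


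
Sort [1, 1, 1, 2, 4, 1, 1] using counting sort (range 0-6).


Count array: [0, 5, 1, 0, 1, 0, 0]
Reconstruct: [1, 1, 1, 1, 1, 2, 4]


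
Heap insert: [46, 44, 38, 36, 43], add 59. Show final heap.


Append 59: [46, 44, 38, 36, 43, 59]
Bubble up: swap idx 5(59) with idx 2(38); swap idx 2(59) with idx 0(46)
Result: [59, 44, 46, 36, 43, 38]


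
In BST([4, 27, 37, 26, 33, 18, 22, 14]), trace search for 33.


BST root = 4
Search for 33: compare at each node
Path: [4, 27, 37, 33]


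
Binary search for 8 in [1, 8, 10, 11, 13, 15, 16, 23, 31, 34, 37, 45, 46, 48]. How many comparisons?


Search for 8:
[0,13] mid=6 arr[6]=16
[0,5] mid=2 arr[2]=10
[0,1] mid=0 arr[0]=1
[1,1] mid=1 arr[1]=8
Total: 4 comparisons


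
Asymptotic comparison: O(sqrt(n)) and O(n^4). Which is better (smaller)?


sublinear grows slower than quartic
O(sqrt(n)) is asymptotically smaller; O(n^4) grows faster


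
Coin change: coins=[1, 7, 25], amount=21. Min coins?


dp[0]=0; dp[i]=1+min(dp[i-c] for c in coins)
...dp[16]=4, dp[17]=5, dp[18]=6, dp[19]=7, dp[20]=8, dp[21]=3
Minimum coins for 21 = 3


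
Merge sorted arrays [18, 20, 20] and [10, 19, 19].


Compare heads, take smaller each step.
Merged: [10, 18, 19, 19, 20, 20]


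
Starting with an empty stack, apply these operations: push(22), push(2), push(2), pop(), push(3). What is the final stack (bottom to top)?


push(22) -> [22]
push(2) -> [22, 2]
push(2) -> [22, 2, 2]
pop() returns 2 -> [22, 2]
push(3) -> [22, 2, 3]
Final stack (bottom to top): [22, 2, 3]


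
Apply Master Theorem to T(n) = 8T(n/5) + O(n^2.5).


a=8, b=5, c=2.5. log_5(8)=1.292 < c=2.5. Case 3: O(n^c) = O(n^2.500)
Complexity: O(n^2.500)


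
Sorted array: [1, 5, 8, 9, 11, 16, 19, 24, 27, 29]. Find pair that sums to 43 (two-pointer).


Two pointers: lo=0, hi=9
Found pair: (16, 27) summing to 43


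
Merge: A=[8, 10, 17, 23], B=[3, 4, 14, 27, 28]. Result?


Compare heads, take smaller each step.
Merged: [3, 4, 8, 10, 14, 17, 23, 27, 28]


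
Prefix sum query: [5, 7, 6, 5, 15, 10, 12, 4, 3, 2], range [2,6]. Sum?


Prefix sums: [0, 5, 12, 18, 23, 38, 48, 60, 64, 67, 69]
Sum[2..6] = prefix[7] - prefix[2] = 60 - 12 = 48


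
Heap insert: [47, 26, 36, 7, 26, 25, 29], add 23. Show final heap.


Append 23: [47, 26, 36, 7, 26, 25, 29, 23]
Bubble up: swap idx 7(23) with idx 3(7)
Result: [47, 26, 36, 23, 26, 25, 29, 7]


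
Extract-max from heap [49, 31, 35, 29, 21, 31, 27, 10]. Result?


Max = 49
Replace root with last, heapify down
Resulting heap: [35, 31, 31, 29, 21, 10, 27]


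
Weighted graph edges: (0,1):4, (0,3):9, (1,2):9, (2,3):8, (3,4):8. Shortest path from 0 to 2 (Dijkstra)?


Dijkstra from 0:
Distances: {0: 0, 1: 4, 2: 13, 3: 9, 4: 17}
Shortest distance to 2 = 13, path = [0, 1, 2]


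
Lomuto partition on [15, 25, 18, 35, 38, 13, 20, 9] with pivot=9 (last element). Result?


Elements <= 9 go left of pivot.
Result: [9, 25, 18, 35, 38, 13, 20, 15], pivot at index 0


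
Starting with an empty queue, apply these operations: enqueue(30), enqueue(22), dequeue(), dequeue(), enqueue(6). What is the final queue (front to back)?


enqueue(30) -> [30]
enqueue(22) -> [30, 22]
dequeue() returns 30 -> [22]
dequeue() returns 22 -> []
enqueue(6) -> [6]
Final queue (front to back): [6]


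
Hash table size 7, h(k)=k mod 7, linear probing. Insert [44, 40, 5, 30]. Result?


Insertions: 44->slot 2; 40->slot 5; 5->slot 6; 30->slot 3
Table: [None, None, 44, 30, None, 40, 5]


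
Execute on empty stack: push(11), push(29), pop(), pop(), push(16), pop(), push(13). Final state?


push(11) -> [11]
push(29) -> [11, 29]
pop() returns 29 -> [11]
pop() returns 11 -> []
push(16) -> [16]
pop() returns 16 -> []
push(13) -> [13]
Final stack (bottom to top): [13]


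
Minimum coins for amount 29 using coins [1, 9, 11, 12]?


dp[0]=0; dp[i]=1+min(dp[i-c] for c in coins)
...dp[24]=2, dp[25]=3, dp[26]=4, dp[27]=3, dp[28]=4, dp[29]=3
Minimum coins for 29 = 3


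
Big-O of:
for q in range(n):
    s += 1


Per nesting level: O(n) = O(n)
Complexity: O(n)


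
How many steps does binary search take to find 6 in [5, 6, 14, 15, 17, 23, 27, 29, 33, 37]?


Search for 6:
[0,9] mid=4 arr[4]=17
[0,3] mid=1 arr[1]=6
Total: 2 comparisons


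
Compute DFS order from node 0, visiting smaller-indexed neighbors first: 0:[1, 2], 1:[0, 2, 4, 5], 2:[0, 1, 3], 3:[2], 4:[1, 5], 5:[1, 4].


DFS stack-based: start with [0]
Visit order: [0, 1, 2, 3, 4, 5]


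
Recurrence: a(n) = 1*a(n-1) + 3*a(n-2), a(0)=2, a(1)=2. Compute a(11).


Build bottom-up:
...a(9)=2318, a(10)=5366, a(11)=1*5366+3*2318=12320


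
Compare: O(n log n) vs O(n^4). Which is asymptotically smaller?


linearithmic grows slower than quartic
O(n log n) is asymptotically smaller; O(n^4) grows faster


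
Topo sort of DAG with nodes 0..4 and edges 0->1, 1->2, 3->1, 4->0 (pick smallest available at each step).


Kahn's algorithm, process smallest node first
Order: [3, 4, 0, 1, 2]


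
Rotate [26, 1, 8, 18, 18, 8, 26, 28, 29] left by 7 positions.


Left rotate by 7: [28, 29, 26, 1, 8, 18, 18, 8, 26]


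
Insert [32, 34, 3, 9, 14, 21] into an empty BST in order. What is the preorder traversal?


Root = 32; build tree by BST insertion.
Preorder traversal: [32, 3, 9, 14, 21, 34]


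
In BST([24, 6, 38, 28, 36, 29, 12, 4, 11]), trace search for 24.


BST root = 24
Search for 24: compare at each node
Path: [24]


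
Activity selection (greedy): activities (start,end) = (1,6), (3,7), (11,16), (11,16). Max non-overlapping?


Greedy: pick earliest-ending, then skip overlaps.
Selected (2 activities): [(1, 6), (11, 16)]


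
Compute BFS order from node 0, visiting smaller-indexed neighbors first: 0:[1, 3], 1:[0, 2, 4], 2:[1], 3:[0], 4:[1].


BFS queue: start with [0]
Visit order: [0, 1, 3, 2, 4]


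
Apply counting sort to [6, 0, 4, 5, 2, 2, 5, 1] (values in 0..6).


Count array: [1, 1, 2, 0, 1, 2, 1]
Reconstruct: [0, 1, 2, 2, 4, 5, 5, 6]


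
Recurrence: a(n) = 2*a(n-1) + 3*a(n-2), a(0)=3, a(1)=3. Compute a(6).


Build bottom-up:
...a(4)=123, a(5)=363, a(6)=2*363+3*123=1095


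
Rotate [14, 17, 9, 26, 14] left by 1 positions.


Left rotate by 1: [17, 9, 26, 14, 14]


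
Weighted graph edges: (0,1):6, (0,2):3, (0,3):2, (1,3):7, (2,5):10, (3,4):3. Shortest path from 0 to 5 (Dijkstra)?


Dijkstra from 0:
Distances: {0: 0, 1: 6, 2: 3, 3: 2, 4: 5, 5: 13}
Shortest distance to 5 = 13, path = [0, 2, 5]


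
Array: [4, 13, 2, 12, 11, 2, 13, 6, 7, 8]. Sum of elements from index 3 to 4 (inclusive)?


Prefix sums: [0, 4, 17, 19, 31, 42, 44, 57, 63, 70, 78]
Sum[3..4] = prefix[5] - prefix[3] = 42 - 19 = 23


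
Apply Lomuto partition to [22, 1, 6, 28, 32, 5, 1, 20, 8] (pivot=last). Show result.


Elements <= 8 go left of pivot.
Result: [1, 6, 5, 1, 8, 22, 28, 20, 32], pivot at index 4


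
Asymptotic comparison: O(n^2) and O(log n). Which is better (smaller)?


logarithmic grows slower than quadratic
O(log n) is asymptotically smaller; O(n^2) grows faster


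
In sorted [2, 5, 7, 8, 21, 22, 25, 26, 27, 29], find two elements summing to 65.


Two pointers: lo=0, hi=9
No pair sums to 65


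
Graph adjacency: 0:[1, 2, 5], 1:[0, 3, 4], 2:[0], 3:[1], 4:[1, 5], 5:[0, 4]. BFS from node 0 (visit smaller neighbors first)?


BFS queue: start with [0]
Visit order: [0, 1, 2, 5, 3, 4]


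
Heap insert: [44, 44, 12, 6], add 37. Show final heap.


Append 37: [44, 44, 12, 6, 37]
Bubble up: no swaps needed
Result: [44, 44, 12, 6, 37]


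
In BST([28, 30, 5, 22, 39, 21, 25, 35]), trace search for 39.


BST root = 28
Search for 39: compare at each node
Path: [28, 30, 39]


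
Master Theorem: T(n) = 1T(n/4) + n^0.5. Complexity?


a=1, b=4, c=0.5. log_4(1)=0 < c=0.5. Case 3: O(n^c) = O(sqrt(n))
Complexity: O(sqrt(n))


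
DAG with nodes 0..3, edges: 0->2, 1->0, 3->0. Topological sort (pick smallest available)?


Kahn's algorithm, process smallest node first
Order: [1, 3, 0, 2]


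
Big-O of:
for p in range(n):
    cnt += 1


Per nesting level: O(n) = O(n)
Complexity: O(n)


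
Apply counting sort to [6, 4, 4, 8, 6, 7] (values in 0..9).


Count array: [0, 0, 0, 0, 2, 0, 2, 1, 1, 0]
Reconstruct: [4, 4, 6, 6, 7, 8]


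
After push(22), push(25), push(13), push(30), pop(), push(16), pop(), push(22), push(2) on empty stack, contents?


push(22) -> [22]
push(25) -> [22, 25]
push(13) -> [22, 25, 13]
push(30) -> [22, 25, 13, 30]
pop() returns 30 -> [22, 25, 13]
push(16) -> [22, 25, 13, 16]
pop() returns 16 -> [22, 25, 13]
push(22) -> [22, 25, 13, 22]
push(2) -> [22, 25, 13, 22, 2]
Final stack (bottom to top): [22, 25, 13, 22, 2]


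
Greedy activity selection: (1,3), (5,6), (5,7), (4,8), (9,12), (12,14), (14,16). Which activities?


Greedy: pick earliest-ending, then skip overlaps.
Selected (5 activities): [(1, 3), (5, 6), (9, 12), (12, 14), (14, 16)]


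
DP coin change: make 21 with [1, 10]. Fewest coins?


dp[0]=0; dp[i]=1+min(dp[i-c] for c in coins)
...dp[16]=7, dp[17]=8, dp[18]=9, dp[19]=10, dp[20]=2, dp[21]=3
Minimum coins for 21 = 3


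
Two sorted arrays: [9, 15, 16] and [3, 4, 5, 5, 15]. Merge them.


Compare heads, take smaller each step.
Merged: [3, 4, 5, 5, 9, 15, 15, 16]


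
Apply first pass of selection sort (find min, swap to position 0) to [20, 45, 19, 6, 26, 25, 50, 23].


After one pass: [6, 45, 19, 20, 26, 25, 50, 23]


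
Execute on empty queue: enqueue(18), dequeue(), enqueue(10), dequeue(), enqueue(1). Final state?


enqueue(18) -> [18]
dequeue() returns 18 -> []
enqueue(10) -> [10]
dequeue() returns 10 -> []
enqueue(1) -> [1]
Final queue (front to back): [1]


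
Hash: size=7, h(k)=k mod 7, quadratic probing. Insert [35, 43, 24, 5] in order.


Insertions: 35->slot 0; 43->slot 1; 24->slot 3; 5->slot 5
Table: [35, 43, None, 24, None, 5, None]


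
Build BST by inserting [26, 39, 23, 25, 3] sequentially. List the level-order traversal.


Root = 26; build tree by BST insertion.
Level-Order traversal: [26, 23, 39, 3, 25]


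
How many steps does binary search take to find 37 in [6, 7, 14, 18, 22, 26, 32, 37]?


Search for 37:
[0,7] mid=3 arr[3]=18
[4,7] mid=5 arr[5]=26
[6,7] mid=6 arr[6]=32
[7,7] mid=7 arr[7]=37
Total: 4 comparisons


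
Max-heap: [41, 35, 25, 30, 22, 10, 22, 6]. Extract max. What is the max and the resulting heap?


Max = 41
Replace root with last, heapify down
Resulting heap: [35, 30, 25, 6, 22, 10, 22]


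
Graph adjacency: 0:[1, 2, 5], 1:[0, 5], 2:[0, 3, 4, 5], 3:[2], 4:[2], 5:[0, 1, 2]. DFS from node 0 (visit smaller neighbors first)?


DFS stack-based: start with [0]
Visit order: [0, 1, 5, 2, 3, 4]


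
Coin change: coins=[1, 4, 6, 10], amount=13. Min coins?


dp[0]=0; dp[i]=1+min(dp[i-c] for c in coins)
...dp[8]=2, dp[9]=3, dp[10]=1, dp[11]=2, dp[12]=2, dp[13]=3
Minimum coins for 13 = 3


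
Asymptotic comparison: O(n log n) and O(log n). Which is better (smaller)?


logarithmic grows slower than linearithmic
O(log n) is asymptotically smaller; O(n log n) grows faster


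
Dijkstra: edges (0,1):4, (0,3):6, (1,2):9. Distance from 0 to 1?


Dijkstra from 0:
Distances: {0: 0, 1: 4, 2: 13, 3: 6}
Shortest distance to 1 = 4, path = [0, 1]


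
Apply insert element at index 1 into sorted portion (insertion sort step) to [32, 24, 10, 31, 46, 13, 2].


After one pass: [24, 32, 10, 31, 46, 13, 2]


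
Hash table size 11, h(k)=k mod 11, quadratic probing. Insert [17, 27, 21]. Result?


Insertions: 17->slot 6; 27->slot 5; 21->slot 10
Table: [None, None, None, None, None, 27, 17, None, None, None, 21]


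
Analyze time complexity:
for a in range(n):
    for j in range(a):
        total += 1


Per nesting level: O(n) * O(n) [triangular over a] = O(n^2)
Complexity: O(n^2)


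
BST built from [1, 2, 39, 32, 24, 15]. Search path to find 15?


BST root = 1
Search for 15: compare at each node
Path: [1, 2, 39, 32, 24, 15]


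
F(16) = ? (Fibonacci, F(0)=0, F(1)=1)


F(n)=F(n-1)+F(n-2)
...F(14)=377, F(15)=610, F(16)=987


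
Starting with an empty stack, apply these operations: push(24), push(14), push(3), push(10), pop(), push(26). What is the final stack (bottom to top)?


push(24) -> [24]
push(14) -> [24, 14]
push(3) -> [24, 14, 3]
push(10) -> [24, 14, 3, 10]
pop() returns 10 -> [24, 14, 3]
push(26) -> [24, 14, 3, 26]
Final stack (bottom to top): [24, 14, 3, 26]


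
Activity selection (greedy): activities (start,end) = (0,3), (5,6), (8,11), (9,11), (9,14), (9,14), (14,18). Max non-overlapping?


Greedy: pick earliest-ending, then skip overlaps.
Selected (4 activities): [(0, 3), (5, 6), (8, 11), (14, 18)]


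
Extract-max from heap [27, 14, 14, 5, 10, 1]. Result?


Max = 27
Replace root with last, heapify down
Resulting heap: [14, 10, 14, 5, 1]


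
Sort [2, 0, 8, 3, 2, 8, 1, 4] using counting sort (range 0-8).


Count array: [1, 1, 2, 1, 1, 0, 0, 0, 2]
Reconstruct: [0, 1, 2, 2, 3, 4, 8, 8]


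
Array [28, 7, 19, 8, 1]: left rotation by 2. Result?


Left rotate by 2: [19, 8, 1, 28, 7]


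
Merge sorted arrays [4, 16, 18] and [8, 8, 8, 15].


Compare heads, take smaller each step.
Merged: [4, 8, 8, 8, 15, 16, 18]


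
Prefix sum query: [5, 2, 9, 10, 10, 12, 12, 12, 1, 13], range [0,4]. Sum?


Prefix sums: [0, 5, 7, 16, 26, 36, 48, 60, 72, 73, 86]
Sum[0..4] = prefix[5] - prefix[0] = 36 - 0 = 36


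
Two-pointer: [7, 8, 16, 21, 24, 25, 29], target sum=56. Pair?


Two pointers: lo=0, hi=6
No pair sums to 56


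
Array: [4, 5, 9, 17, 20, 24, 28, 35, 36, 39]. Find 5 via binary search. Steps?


Search for 5:
[0,9] mid=4 arr[4]=20
[0,3] mid=1 arr[1]=5
Total: 2 comparisons


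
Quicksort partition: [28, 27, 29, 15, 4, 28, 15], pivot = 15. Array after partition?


Elements <= 15 go left of pivot.
Result: [15, 4, 15, 28, 27, 28, 29], pivot at index 2


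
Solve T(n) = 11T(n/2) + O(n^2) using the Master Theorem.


a=11, b=2, c=2. log_2(11)=3.459 > c=2. Case 1: O(n^log_b(a)) = O(n^3.459)
Complexity: O(n^3.459)


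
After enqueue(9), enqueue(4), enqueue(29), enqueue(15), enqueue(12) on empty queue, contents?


enqueue(9) -> [9]
enqueue(4) -> [9, 4]
enqueue(29) -> [9, 4, 29]
enqueue(15) -> [9, 4, 29, 15]
enqueue(12) -> [9, 4, 29, 15, 12]
Final queue (front to back): [9, 4, 29, 15, 12]


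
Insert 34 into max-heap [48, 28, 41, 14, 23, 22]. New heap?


Append 34: [48, 28, 41, 14, 23, 22, 34]
Bubble up: no swaps needed
Result: [48, 28, 41, 14, 23, 22, 34]


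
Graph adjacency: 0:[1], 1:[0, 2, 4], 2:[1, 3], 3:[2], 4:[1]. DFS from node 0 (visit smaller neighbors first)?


DFS stack-based: start with [0]
Visit order: [0, 1, 2, 3, 4]


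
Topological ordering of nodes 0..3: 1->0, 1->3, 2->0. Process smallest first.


Kahn's algorithm, process smallest node first
Order: [1, 2, 0, 3]


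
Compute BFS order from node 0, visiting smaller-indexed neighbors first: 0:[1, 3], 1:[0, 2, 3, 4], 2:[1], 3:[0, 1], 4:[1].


BFS queue: start with [0]
Visit order: [0, 1, 3, 2, 4]


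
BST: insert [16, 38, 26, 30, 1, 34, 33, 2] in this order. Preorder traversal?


Root = 16; build tree by BST insertion.
Preorder traversal: [16, 1, 2, 38, 26, 30, 34, 33]


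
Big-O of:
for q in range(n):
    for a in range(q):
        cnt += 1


Per nesting level: O(n) * O(n) [triangular over q] = O(n^2)
Complexity: O(n^2)


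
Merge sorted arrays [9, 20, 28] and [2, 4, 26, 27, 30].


Compare heads, take smaller each step.
Merged: [2, 4, 9, 20, 26, 27, 28, 30]


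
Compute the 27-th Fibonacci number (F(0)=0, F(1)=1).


F(n)=F(n-1)+F(n-2)
...F(25)=75025, F(26)=121393, F(27)=196418


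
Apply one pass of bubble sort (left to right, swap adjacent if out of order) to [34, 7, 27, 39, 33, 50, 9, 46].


After one pass: [7, 27, 34, 33, 39, 9, 46, 50]


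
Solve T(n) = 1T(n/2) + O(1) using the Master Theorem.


a=1, b=2, c=0. log_2(1)=0 = c=0. Case 2: O(n^c log n) = O(log n)
Complexity: O(log n)


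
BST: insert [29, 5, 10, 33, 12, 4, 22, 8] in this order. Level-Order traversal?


Root = 29; build tree by BST insertion.
Level-Order traversal: [29, 5, 33, 4, 10, 8, 12, 22]


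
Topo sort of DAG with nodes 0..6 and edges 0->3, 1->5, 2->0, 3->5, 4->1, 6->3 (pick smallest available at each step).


Kahn's algorithm, process smallest node first
Order: [2, 0, 4, 1, 6, 3, 5]


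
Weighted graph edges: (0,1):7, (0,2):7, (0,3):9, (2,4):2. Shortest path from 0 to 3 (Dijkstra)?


Dijkstra from 0:
Distances: {0: 0, 1: 7, 2: 7, 3: 9, 4: 9}
Shortest distance to 3 = 9, path = [0, 3]


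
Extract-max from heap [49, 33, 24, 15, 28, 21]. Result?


Max = 49
Replace root with last, heapify down
Resulting heap: [33, 28, 24, 15, 21]


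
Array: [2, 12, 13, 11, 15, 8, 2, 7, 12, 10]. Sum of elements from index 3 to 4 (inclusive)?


Prefix sums: [0, 2, 14, 27, 38, 53, 61, 63, 70, 82, 92]
Sum[3..4] = prefix[5] - prefix[3] = 53 - 27 = 26


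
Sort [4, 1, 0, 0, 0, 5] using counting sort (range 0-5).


Count array: [3, 1, 0, 0, 1, 1]
Reconstruct: [0, 0, 0, 1, 4, 5]


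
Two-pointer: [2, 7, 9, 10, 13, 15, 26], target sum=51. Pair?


Two pointers: lo=0, hi=6
No pair sums to 51


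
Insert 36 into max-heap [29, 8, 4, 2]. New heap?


Append 36: [29, 8, 4, 2, 36]
Bubble up: swap idx 4(36) with idx 1(8); swap idx 1(36) with idx 0(29)
Result: [36, 29, 4, 2, 8]


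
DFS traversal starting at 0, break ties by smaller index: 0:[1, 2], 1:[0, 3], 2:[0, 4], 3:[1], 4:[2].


DFS stack-based: start with [0]
Visit order: [0, 1, 3, 2, 4]


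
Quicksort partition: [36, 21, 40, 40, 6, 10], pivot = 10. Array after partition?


Elements <= 10 go left of pivot.
Result: [6, 10, 40, 40, 36, 21], pivot at index 1


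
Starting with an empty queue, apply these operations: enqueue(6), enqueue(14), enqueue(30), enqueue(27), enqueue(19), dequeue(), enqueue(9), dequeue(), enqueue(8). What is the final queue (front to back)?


enqueue(6) -> [6]
enqueue(14) -> [6, 14]
enqueue(30) -> [6, 14, 30]
enqueue(27) -> [6, 14, 30, 27]
enqueue(19) -> [6, 14, 30, 27, 19]
dequeue() returns 6 -> [14, 30, 27, 19]
enqueue(9) -> [14, 30, 27, 19, 9]
dequeue() returns 14 -> [30, 27, 19, 9]
enqueue(8) -> [30, 27, 19, 9, 8]
Final queue (front to back): [30, 27, 19, 9, 8]


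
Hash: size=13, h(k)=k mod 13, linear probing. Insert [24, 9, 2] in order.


Insertions: 24->slot 11; 9->slot 9; 2->slot 2
Table: [None, None, 2, None, None, None, None, None, None, 9, None, 24, None]


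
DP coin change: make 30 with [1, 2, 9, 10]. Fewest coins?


dp[0]=0; dp[i]=1+min(dp[i-c] for c in coins)
...dp[25]=5, dp[26]=5, dp[27]=3, dp[28]=3, dp[29]=3, dp[30]=3
Minimum coins for 30 = 3


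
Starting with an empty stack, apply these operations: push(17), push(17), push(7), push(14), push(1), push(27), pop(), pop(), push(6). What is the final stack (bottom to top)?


push(17) -> [17]
push(17) -> [17, 17]
push(7) -> [17, 17, 7]
push(14) -> [17, 17, 7, 14]
push(1) -> [17, 17, 7, 14, 1]
push(27) -> [17, 17, 7, 14, 1, 27]
pop() returns 27 -> [17, 17, 7, 14, 1]
pop() returns 1 -> [17, 17, 7, 14]
push(6) -> [17, 17, 7, 14, 6]
Final stack (bottom to top): [17, 17, 7, 14, 6]


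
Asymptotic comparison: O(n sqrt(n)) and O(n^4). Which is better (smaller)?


n^1.5 grows slower than quartic
O(n sqrt(n)) is asymptotically smaller; O(n^4) grows faster


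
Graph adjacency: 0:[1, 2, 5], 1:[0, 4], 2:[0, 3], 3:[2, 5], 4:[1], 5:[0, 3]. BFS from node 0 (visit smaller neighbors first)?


BFS queue: start with [0]
Visit order: [0, 1, 2, 5, 4, 3]


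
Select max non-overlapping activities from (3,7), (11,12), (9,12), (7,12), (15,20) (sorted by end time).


Greedy: pick earliest-ending, then skip overlaps.
Selected (3 activities): [(3, 7), (11, 12), (15, 20)]


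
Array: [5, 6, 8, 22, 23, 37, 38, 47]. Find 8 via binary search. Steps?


Search for 8:
[0,7] mid=3 arr[3]=22
[0,2] mid=1 arr[1]=6
[2,2] mid=2 arr[2]=8
Total: 3 comparisons


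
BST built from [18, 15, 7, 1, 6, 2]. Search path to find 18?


BST root = 18
Search for 18: compare at each node
Path: [18]


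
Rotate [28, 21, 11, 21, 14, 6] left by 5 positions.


Left rotate by 5: [6, 28, 21, 11, 21, 14]


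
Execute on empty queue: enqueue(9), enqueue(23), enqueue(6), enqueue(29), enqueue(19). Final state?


enqueue(9) -> [9]
enqueue(23) -> [9, 23]
enqueue(6) -> [9, 23, 6]
enqueue(29) -> [9, 23, 6, 29]
enqueue(19) -> [9, 23, 6, 29, 19]
Final queue (front to back): [9, 23, 6, 29, 19]


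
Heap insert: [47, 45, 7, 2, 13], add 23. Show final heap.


Append 23: [47, 45, 7, 2, 13, 23]
Bubble up: swap idx 5(23) with idx 2(7)
Result: [47, 45, 23, 2, 13, 7]


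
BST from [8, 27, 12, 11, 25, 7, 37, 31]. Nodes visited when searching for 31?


BST root = 8
Search for 31: compare at each node
Path: [8, 27, 37, 31]


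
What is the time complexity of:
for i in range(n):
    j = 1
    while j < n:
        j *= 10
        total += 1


Per nesting level: O(n) * O(log n) = O(n log n)
Complexity: O(n log n)


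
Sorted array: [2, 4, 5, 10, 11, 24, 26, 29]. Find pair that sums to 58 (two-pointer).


Two pointers: lo=0, hi=7
No pair sums to 58


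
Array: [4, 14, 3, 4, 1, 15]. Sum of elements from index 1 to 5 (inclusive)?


Prefix sums: [0, 4, 18, 21, 25, 26, 41]
Sum[1..5] = prefix[6] - prefix[1] = 41 - 4 = 37


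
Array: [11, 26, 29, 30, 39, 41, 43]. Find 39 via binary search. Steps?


Search for 39:
[0,6] mid=3 arr[3]=30
[4,6] mid=5 arr[5]=41
[4,4] mid=4 arr[4]=39
Total: 3 comparisons


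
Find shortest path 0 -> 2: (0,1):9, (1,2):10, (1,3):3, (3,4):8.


Dijkstra from 0:
Distances: {0: 0, 1: 9, 2: 19, 3: 12, 4: 20}
Shortest distance to 2 = 19, path = [0, 1, 2]


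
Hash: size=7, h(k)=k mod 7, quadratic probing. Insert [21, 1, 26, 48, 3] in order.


Insertions: 21->slot 0; 1->slot 1; 26->slot 5; 48->slot 6; 3->slot 3
Table: [21, 1, None, 3, None, 26, 48]


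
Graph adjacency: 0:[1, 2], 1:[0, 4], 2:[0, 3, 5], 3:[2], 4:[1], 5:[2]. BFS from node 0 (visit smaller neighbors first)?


BFS queue: start with [0]
Visit order: [0, 1, 2, 4, 3, 5]


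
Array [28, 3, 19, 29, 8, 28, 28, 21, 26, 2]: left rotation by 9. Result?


Left rotate by 9: [2, 28, 3, 19, 29, 8, 28, 28, 21, 26]


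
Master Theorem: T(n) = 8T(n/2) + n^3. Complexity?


a=8, b=2, c=3. log_2(8)=3 = c=3. Case 2: O(n^c log n) = O(n^3 log n)
Complexity: O(n^3 log n)


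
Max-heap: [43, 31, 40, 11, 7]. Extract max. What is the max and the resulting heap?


Max = 43
Replace root with last, heapify down
Resulting heap: [40, 31, 7, 11]


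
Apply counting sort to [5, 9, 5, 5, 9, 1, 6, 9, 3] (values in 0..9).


Count array: [0, 1, 0, 1, 0, 3, 1, 0, 0, 3]
Reconstruct: [1, 3, 5, 5, 5, 6, 9, 9, 9]


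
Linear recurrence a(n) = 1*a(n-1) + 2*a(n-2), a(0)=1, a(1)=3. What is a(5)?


Build bottom-up:
...a(3)=11, a(4)=21, a(5)=1*21+2*11=43


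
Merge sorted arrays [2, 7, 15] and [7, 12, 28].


Compare heads, take smaller each step.
Merged: [2, 7, 7, 12, 15, 28]


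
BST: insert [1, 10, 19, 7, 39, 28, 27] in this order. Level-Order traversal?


Root = 1; build tree by BST insertion.
Level-Order traversal: [1, 10, 7, 19, 39, 28, 27]


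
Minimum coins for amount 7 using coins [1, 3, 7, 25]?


dp[0]=0; dp[i]=1+min(dp[i-c] for c in coins)
...dp[2]=2, dp[3]=1, dp[4]=2, dp[5]=3, dp[6]=2, dp[7]=1
Minimum coins for 7 = 1


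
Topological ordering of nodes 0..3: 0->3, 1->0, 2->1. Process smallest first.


Kahn's algorithm, process smallest node first
Order: [2, 1, 0, 3]


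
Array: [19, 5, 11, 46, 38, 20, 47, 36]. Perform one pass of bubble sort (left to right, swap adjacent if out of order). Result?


After one pass: [5, 11, 19, 38, 20, 46, 36, 47]


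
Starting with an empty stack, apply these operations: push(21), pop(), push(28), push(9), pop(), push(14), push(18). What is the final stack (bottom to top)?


push(21) -> [21]
pop() returns 21 -> []
push(28) -> [28]
push(9) -> [28, 9]
pop() returns 9 -> [28]
push(14) -> [28, 14]
push(18) -> [28, 14, 18]
Final stack (bottom to top): [28, 14, 18]


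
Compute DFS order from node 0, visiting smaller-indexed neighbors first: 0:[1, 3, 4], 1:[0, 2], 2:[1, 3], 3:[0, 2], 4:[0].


DFS stack-based: start with [0]
Visit order: [0, 1, 2, 3, 4]


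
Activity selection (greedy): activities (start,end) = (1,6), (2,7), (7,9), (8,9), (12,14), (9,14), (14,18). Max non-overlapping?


Greedy: pick earliest-ending, then skip overlaps.
Selected (4 activities): [(1, 6), (7, 9), (12, 14), (14, 18)]


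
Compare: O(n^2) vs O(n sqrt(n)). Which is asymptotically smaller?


n^1.5 grows slower than quadratic
O(n sqrt(n)) is asymptotically smaller; O(n^2) grows faster


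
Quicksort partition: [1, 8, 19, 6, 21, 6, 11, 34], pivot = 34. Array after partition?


Elements <= 34 go left of pivot.
Result: [1, 8, 19, 6, 21, 6, 11, 34], pivot at index 7


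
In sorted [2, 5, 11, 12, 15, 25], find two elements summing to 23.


Two pointers: lo=0, hi=5
Found pair: (11, 12) summing to 23


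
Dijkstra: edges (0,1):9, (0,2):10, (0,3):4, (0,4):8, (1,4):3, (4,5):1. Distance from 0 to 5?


Dijkstra from 0:
Distances: {0: 0, 1: 9, 2: 10, 3: 4, 4: 8, 5: 9}
Shortest distance to 5 = 9, path = [0, 4, 5]


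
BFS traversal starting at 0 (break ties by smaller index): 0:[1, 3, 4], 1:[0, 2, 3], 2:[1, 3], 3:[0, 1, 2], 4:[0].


BFS queue: start with [0]
Visit order: [0, 1, 3, 4, 2]


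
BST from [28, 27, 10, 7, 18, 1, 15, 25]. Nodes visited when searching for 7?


BST root = 28
Search for 7: compare at each node
Path: [28, 27, 10, 7]


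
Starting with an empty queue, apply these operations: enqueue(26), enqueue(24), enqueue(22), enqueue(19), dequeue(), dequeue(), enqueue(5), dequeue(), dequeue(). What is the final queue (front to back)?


enqueue(26) -> [26]
enqueue(24) -> [26, 24]
enqueue(22) -> [26, 24, 22]
enqueue(19) -> [26, 24, 22, 19]
dequeue() returns 26 -> [24, 22, 19]
dequeue() returns 24 -> [22, 19]
enqueue(5) -> [22, 19, 5]
dequeue() returns 22 -> [19, 5]
dequeue() returns 19 -> [5]
Final queue (front to back): [5]


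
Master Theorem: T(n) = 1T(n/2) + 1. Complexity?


a=1, b=2, c=0. log_2(1)=0 = c=0. Case 2: O(n^c log n) = O(log n)
Complexity: O(log n)


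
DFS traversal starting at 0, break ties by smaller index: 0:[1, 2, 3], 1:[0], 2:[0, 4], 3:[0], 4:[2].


DFS stack-based: start with [0]
Visit order: [0, 1, 2, 4, 3]


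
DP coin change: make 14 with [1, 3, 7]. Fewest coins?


dp[0]=0; dp[i]=1+min(dp[i-c] for c in coins)
...dp[9]=3, dp[10]=2, dp[11]=3, dp[12]=4, dp[13]=3, dp[14]=2
Minimum coins for 14 = 2


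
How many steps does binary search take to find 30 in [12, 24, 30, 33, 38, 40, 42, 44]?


Search for 30:
[0,7] mid=3 arr[3]=33
[0,2] mid=1 arr[1]=24
[2,2] mid=2 arr[2]=30
Total: 3 comparisons


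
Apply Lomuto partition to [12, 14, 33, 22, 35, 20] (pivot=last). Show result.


Elements <= 20 go left of pivot.
Result: [12, 14, 20, 22, 35, 33], pivot at index 2


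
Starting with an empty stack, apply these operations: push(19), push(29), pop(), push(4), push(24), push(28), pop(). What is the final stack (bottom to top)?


push(19) -> [19]
push(29) -> [19, 29]
pop() returns 29 -> [19]
push(4) -> [19, 4]
push(24) -> [19, 4, 24]
push(28) -> [19, 4, 24, 28]
pop() returns 28 -> [19, 4, 24]
Final stack (bottom to top): [19, 4, 24]


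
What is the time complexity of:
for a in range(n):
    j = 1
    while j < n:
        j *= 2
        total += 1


Per nesting level: O(n) * O(log n) = O(n log n)
Complexity: O(n log n)


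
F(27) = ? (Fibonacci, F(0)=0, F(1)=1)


F(n)=F(n-1)+F(n-2)
...F(25)=75025, F(26)=121393, F(27)=196418


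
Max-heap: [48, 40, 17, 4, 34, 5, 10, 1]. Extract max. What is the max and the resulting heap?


Max = 48
Replace root with last, heapify down
Resulting heap: [40, 34, 17, 4, 1, 5, 10]


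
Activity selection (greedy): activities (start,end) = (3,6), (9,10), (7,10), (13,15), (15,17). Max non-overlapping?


Greedy: pick earliest-ending, then skip overlaps.
Selected (4 activities): [(3, 6), (9, 10), (13, 15), (15, 17)]


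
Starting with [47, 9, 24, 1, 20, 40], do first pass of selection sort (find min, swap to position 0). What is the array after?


After one pass: [1, 9, 24, 47, 20, 40]


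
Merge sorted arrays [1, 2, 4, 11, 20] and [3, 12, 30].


Compare heads, take smaller each step.
Merged: [1, 2, 3, 4, 11, 12, 20, 30]


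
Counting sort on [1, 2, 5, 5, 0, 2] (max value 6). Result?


Count array: [1, 1, 2, 0, 0, 2, 0]
Reconstruct: [0, 1, 2, 2, 5, 5]


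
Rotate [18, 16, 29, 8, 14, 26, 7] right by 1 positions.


Right rotate by 1: [7, 18, 16, 29, 8, 14, 26]


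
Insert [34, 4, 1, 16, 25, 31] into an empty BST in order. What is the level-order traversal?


Root = 34; build tree by BST insertion.
Level-Order traversal: [34, 4, 1, 16, 25, 31]


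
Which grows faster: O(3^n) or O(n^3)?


cubic grows slower than exponential (base 3)
O(n^3) is asymptotically smaller; O(3^n) grows faster


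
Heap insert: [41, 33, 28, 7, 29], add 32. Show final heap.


Append 32: [41, 33, 28, 7, 29, 32]
Bubble up: swap idx 5(32) with idx 2(28)
Result: [41, 33, 32, 7, 29, 28]


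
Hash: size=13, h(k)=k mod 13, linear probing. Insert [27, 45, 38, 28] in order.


Insertions: 27->slot 1; 45->slot 6; 38->slot 12; 28->slot 2
Table: [None, 27, 28, None, None, None, 45, None, None, None, None, None, 38]


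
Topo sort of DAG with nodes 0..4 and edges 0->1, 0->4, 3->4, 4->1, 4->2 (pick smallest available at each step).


Kahn's algorithm, process smallest node first
Order: [0, 3, 4, 1, 2]


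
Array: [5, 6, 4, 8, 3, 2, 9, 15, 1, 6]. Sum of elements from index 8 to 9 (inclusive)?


Prefix sums: [0, 5, 11, 15, 23, 26, 28, 37, 52, 53, 59]
Sum[8..9] = prefix[10] - prefix[8] = 59 - 52 = 7


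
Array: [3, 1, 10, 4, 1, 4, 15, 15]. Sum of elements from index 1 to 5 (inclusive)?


Prefix sums: [0, 3, 4, 14, 18, 19, 23, 38, 53]
Sum[1..5] = prefix[6] - prefix[1] = 23 - 3 = 20


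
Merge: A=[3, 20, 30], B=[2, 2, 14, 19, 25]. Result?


Compare heads, take smaller each step.
Merged: [2, 2, 3, 14, 19, 20, 25, 30]


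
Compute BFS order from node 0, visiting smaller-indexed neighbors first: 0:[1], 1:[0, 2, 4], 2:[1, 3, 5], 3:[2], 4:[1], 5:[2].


BFS queue: start with [0]
Visit order: [0, 1, 2, 4, 3, 5]


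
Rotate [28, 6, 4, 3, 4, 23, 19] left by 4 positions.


Left rotate by 4: [4, 23, 19, 28, 6, 4, 3]


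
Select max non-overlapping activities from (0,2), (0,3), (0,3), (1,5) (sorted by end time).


Greedy: pick earliest-ending, then skip overlaps.
Selected (1 activities): [(0, 2)]


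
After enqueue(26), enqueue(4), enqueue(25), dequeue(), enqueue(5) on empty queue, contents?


enqueue(26) -> [26]
enqueue(4) -> [26, 4]
enqueue(25) -> [26, 4, 25]
dequeue() returns 26 -> [4, 25]
enqueue(5) -> [4, 25, 5]
Final queue (front to back): [4, 25, 5]


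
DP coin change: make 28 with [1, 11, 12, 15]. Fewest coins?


dp[0]=0; dp[i]=1+min(dp[i-c] for c in coins)
...dp[23]=2, dp[24]=2, dp[25]=3, dp[26]=2, dp[27]=2, dp[28]=3
Minimum coins for 28 = 3


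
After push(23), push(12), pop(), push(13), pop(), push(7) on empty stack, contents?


push(23) -> [23]
push(12) -> [23, 12]
pop() returns 12 -> [23]
push(13) -> [23, 13]
pop() returns 13 -> [23]
push(7) -> [23, 7]
Final stack (bottom to top): [23, 7]


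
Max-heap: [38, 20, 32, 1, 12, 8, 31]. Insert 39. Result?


Append 39: [38, 20, 32, 1, 12, 8, 31, 39]
Bubble up: swap idx 7(39) with idx 3(1); swap idx 3(39) with idx 1(20); swap idx 1(39) with idx 0(38)
Result: [39, 38, 32, 20, 12, 8, 31, 1]


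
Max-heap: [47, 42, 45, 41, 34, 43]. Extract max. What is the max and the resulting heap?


Max = 47
Replace root with last, heapify down
Resulting heap: [45, 42, 43, 41, 34]


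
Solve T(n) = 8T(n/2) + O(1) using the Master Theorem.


a=8, b=2, c=0. log_2(8)=3 > c=0. Case 1: O(n^log_b(a)) = O(n^3)
Complexity: O(n^3)


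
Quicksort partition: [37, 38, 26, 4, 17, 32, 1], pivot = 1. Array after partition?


Elements <= 1 go left of pivot.
Result: [1, 38, 26, 4, 17, 32, 37], pivot at index 0


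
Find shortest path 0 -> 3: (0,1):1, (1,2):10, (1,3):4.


Dijkstra from 0:
Distances: {0: 0, 1: 1, 2: 11, 3: 5}
Shortest distance to 3 = 5, path = [0, 1, 3]


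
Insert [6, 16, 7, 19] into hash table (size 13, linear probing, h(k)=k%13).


Insertions: 6->slot 6; 16->slot 3; 7->slot 7; 19->slot 8
Table: [None, None, None, 16, None, None, 6, 7, 19, None, None, None, None]


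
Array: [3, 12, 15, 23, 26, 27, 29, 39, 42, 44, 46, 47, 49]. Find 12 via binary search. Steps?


Search for 12:
[0,12] mid=6 arr[6]=29
[0,5] mid=2 arr[2]=15
[0,1] mid=0 arr[0]=3
[1,1] mid=1 arr[1]=12
Total: 4 comparisons


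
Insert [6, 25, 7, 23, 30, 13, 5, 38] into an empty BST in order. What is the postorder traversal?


Root = 6; build tree by BST insertion.
Postorder traversal: [5, 13, 23, 7, 38, 30, 25, 6]


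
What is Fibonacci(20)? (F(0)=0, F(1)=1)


F(n)=F(n-1)+F(n-2)
...F(18)=2584, F(19)=4181, F(20)=6765


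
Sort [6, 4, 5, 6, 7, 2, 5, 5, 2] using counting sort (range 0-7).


Count array: [0, 0, 2, 0, 1, 3, 2, 1]
Reconstruct: [2, 2, 4, 5, 5, 5, 6, 6, 7]


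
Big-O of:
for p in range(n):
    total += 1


Per nesting level: O(n) = O(n)
Complexity: O(n)


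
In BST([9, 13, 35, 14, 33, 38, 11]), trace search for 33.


BST root = 9
Search for 33: compare at each node
Path: [9, 13, 35, 14, 33]


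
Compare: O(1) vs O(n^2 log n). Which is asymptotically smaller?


constant grows slower than n^2 log n
O(1) is asymptotically smaller; O(n^2 log n) grows faster


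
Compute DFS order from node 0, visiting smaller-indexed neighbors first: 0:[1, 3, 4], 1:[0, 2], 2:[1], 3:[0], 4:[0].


DFS stack-based: start with [0]
Visit order: [0, 1, 2, 3, 4]


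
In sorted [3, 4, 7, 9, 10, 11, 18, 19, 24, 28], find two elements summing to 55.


Two pointers: lo=0, hi=9
No pair sums to 55


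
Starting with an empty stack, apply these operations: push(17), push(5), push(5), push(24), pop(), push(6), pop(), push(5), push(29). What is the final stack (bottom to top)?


push(17) -> [17]
push(5) -> [17, 5]
push(5) -> [17, 5, 5]
push(24) -> [17, 5, 5, 24]
pop() returns 24 -> [17, 5, 5]
push(6) -> [17, 5, 5, 6]
pop() returns 6 -> [17, 5, 5]
push(5) -> [17, 5, 5, 5]
push(29) -> [17, 5, 5, 5, 29]
Final stack (bottom to top): [17, 5, 5, 5, 29]
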